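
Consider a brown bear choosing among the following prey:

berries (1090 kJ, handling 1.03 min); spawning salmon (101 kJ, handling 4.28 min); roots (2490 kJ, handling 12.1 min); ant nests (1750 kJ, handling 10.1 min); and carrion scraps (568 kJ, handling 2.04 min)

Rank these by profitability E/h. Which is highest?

Profitability E/h (kJ/min): berries = 1090/1.03 = 1.06e+03, spawning salmon = 101/4.28 = 23.6, roots = 2490/12.1 = 206, ant nests = 1750/10.1 = 173, carrion scraps = 568/2.04 = 278.
Ranked: berries > carrion scraps > roots > ant nests > spawning salmon.

berries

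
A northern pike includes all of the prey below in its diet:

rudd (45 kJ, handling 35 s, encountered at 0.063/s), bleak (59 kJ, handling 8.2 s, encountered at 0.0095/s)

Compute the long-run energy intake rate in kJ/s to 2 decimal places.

R = (0.063×45 + 0.0095×59) / (1 + 0.063×35 + 0.0095×8.2) = 3.396/3.283 = 1.034 kJ/s.

1.03 kJ/s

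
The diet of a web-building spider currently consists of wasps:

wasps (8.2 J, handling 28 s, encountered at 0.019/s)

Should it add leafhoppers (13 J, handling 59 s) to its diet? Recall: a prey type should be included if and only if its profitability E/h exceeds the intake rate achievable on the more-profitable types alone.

Current rate: (0.019×8.2)/(1 + 0.019×28) = 0.1017 J/s.
leafhoppers: E/h = 13/59 = 0.2203 J/s.
Since 0.2203 > R, including leafhoppers increases the long-run rate.

Yes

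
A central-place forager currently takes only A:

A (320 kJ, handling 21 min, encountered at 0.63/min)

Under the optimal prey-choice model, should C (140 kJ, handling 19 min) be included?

No

Intake rate on the current diet: R = (0.63×320) / (1 + 0.63×21) = 201.6/14.23 = 14.17 kJ/min.
Profitability of C: 140/19 = 7.368 kJ/min.
Since 7.368 < R, time spent handling C is better spent searching.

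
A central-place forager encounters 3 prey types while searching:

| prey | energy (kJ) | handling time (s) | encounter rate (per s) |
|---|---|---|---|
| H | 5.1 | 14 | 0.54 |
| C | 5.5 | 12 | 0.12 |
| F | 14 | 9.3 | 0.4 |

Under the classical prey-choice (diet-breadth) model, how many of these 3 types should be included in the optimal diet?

1

E/h in descending order: F 1.51, C 0.458, H 0.364 kJ/s. The optimal diet is the largest prefix of this list for which every included type satisfies E_i/h_i > R on the types above it.
Rate on top 1: 1.186. C: 0.458 < 1.186 → exclude; stop.
Optimal diet: F — 1 of 3 types.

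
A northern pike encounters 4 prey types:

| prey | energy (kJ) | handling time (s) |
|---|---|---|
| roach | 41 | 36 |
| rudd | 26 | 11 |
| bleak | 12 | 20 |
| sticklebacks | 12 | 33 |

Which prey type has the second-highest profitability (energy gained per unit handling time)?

Profitability E/h (kJ/s): roach = 41/36 = 1.14, rudd = 26/11 = 2.36, bleak = 12/20 = 0.6, sticklebacks = 12/33 = 0.364.
Ranked: rudd > roach > bleak > sticklebacks.

roach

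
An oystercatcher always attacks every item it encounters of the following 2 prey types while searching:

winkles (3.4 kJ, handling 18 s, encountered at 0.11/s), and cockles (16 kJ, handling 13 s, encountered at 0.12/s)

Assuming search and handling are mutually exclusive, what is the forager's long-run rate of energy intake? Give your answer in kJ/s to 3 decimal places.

Energy encountered per unit search time: 0.11×3.4 + 0.12×16 = 2.294 kJ/s.
Handling time per unit search time: 0.11×18 + 0.12×13 = 3.54.
Rate = 2.294/(1 + 3.54) = 0.5053 kJ/s.

0.505 kJ/s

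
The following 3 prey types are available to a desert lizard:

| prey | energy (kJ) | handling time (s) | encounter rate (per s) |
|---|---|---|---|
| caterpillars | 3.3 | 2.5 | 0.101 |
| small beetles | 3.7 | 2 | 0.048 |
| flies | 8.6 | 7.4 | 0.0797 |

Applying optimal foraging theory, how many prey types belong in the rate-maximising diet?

Rank by E/h (kJ/s): small beetles 1.85, caterpillars 1.32, flies 1.16. Include each in turn until the next type's E/h falls below the running intake rate.
Rate on top 1: 0.162. caterpillars: 1.32 > 0.162 → include.
Rate on top 2: 0.3789. flies: 1.16 > 0.3789 → include.
Optimal diet: small beetles, caterpillars, flies — 3 of 3 types.

3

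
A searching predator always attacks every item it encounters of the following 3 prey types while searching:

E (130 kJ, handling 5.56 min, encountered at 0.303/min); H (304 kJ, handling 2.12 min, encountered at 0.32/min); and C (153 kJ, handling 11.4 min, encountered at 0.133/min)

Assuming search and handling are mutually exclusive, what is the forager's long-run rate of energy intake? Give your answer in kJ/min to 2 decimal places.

R = (0.303×130 + 0.32×304 + 0.133×153) / (1 + 0.303×5.56 + 0.32×2.12 + 0.133×11.4) = 157/4.879 = 32.18 kJ/min.

32.18 kJ/min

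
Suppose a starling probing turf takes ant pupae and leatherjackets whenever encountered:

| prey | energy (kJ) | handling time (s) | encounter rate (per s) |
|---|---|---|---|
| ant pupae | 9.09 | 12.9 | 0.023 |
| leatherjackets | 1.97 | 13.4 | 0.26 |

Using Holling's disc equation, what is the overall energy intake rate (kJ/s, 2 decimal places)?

0.15 kJ/s

R = (0.023×9.09 + 0.26×1.97) / (1 + 0.023×12.9 + 0.26×13.4) = 0.7213/4.781 = 0.1509 kJ/s.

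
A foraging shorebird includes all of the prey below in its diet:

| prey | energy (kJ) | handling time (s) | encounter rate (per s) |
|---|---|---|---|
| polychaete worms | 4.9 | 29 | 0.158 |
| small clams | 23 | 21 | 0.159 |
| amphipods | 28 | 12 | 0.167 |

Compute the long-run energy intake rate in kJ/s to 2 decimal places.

0.83 kJ/s

R = (0.158×4.9 + 0.159×23 + 0.167×28) / (1 + 0.158×29 + 0.159×21 + 0.167×12) = 9.107/10.93 = 0.8336 kJ/s.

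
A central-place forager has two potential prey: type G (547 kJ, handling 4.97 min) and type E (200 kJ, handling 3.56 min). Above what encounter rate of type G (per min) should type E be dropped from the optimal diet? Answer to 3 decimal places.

Drop type E once their profitability E₂/h₂ falls below the rate achievable on type G alone: E₂/h₂ = λE₁/(1 + λh₁).
Solve for λ: λE₁h₂ = E₂(1 + λh₁) → λ(E₁h₂ − E₂h₁) = E₂ → λ = E₂/(E₁h₂ − E₂h₁).
λ = 200/(547×3.56 − 200×4.97) = 200/953.3 = 0.2098 per min.

0.210 per min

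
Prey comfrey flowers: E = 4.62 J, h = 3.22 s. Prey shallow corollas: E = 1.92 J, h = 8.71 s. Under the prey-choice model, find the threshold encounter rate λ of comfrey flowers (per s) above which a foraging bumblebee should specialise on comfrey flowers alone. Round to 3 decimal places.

The zero-one rule: include shallow corollas iff E₂/h₂ > λE₁/(1+λh₁). Equality gives the switch point.
λE₁h₂ = E₂ + λE₂h₁ ⇒ λ = E₂/(E₁h₂ − E₂h₁) = 1.92/(40.24 − 6.182) = 0.05637 per s.

0.056 per s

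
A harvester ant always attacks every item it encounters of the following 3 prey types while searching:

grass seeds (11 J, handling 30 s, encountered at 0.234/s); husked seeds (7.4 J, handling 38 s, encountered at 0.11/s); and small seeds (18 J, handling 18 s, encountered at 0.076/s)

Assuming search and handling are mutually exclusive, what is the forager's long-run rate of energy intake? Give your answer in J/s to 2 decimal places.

0.35 J/s

R = Σλ_iE_i / (1 + Σλ_ih_i)
Numerator: 0.234×11 + 0.11×7.4 + 0.076×18 = 4.756
Denominator: 1 + 0.234×30 + 0.11×38 + 0.076×18 = 13.57
R = 4.756/13.57 = 0.3505 J/s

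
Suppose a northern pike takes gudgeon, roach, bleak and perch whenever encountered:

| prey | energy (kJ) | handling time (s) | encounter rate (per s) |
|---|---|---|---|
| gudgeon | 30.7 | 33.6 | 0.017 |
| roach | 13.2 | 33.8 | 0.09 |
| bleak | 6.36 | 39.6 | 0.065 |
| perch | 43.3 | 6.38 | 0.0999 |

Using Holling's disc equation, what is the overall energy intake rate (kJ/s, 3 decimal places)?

0.824 kJ/s

Energy encountered per unit search time: 0.017×30.7 + 0.09×13.2 + 0.065×6.36 + 0.0999×43.3 = 6.449 kJ/s.
Handling time per unit search time: 0.017×33.6 + 0.09×33.8 + 0.065×39.6 + 0.0999×6.38 = 6.825.
Rate = 6.449/(1 + 6.825) = 0.8242 kJ/s.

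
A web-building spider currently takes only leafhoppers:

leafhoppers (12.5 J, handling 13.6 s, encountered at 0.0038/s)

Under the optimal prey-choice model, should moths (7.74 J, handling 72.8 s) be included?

Current rate: (0.0038×12.5)/(1 + 0.0038×13.6) = 0.04517 J/s.
Profitability of moths: 7.74/72.8 = 0.1063 J/s.
0.1063 > 0.04517, so adding moths raises the average — include it.

Yes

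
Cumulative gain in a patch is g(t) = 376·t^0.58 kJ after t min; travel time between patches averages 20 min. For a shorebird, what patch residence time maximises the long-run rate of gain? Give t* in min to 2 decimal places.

27.62 min

Optimal t* satisfies g'(t*) = g(t*)/(T + t*).
g'(t) = 0.58·376·t^-0.42. Setting 0.58·376·t^-0.42 = 376·t^0.58/(20+t) gives 0.58(20+t) = t, so 0.42·t = 0.58×20.
t* = 0.58×20/0.42 = 27.62 min.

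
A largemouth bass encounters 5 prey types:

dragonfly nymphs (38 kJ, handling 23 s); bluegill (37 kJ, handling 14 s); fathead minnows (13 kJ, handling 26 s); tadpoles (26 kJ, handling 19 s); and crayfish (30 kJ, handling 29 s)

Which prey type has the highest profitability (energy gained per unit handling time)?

Profitability E/h (kJ/s): dragonfly nymphs = 38/23 = 1.65, bluegill = 37/14 = 2.64, fathead minnows = 13/26 = 0.5, tadpoles = 26/19 = 1.37, crayfish = 30/29 = 1.03.
Ranked: bluegill > dragonfly nymphs > tadpoles > crayfish > fathead minnows.

bluegill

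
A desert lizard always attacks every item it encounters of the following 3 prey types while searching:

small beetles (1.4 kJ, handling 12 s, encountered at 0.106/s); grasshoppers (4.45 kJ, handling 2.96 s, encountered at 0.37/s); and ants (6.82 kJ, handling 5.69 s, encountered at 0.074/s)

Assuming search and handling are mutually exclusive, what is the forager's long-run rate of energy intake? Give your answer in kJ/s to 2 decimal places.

R = (0.106×1.4 + 0.37×4.45 + 0.074×6.82) / (1 + 0.106×12 + 0.37×2.96 + 0.074×5.69) = 2.3/3.788 = 0.607 kJ/s.

0.61 kJ/s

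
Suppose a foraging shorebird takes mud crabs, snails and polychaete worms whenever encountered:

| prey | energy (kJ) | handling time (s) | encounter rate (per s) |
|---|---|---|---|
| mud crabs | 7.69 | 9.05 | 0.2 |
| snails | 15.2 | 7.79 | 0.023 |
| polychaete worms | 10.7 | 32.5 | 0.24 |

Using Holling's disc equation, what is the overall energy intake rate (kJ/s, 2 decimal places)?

0.41 kJ/s

Energy encountered per unit search time: 0.2×7.69 + 0.023×15.2 + 0.24×10.7 = 4.456 kJ/s.
Handling time per unit search time: 0.2×9.05 + 0.023×7.79 + 0.24×32.5 = 9.789.
Rate = 4.456/(1 + 9.789) = 0.413 kJ/s.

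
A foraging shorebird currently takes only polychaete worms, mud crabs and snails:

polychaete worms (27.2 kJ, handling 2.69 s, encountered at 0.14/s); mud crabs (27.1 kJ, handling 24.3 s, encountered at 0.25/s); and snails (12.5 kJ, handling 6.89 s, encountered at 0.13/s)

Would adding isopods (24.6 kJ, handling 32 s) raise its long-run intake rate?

No

Intake rate on the current diet: R = (0.14×27.2 + 0.25×27.1 + 0.13×12.5) / (1 + 0.14×2.69 + 0.25×24.3 + 0.13×6.89) = 12.21/8.347 = 1.463 kJ/s.
isopods: E/h = 24.6/32 = 0.7688 kJ/s.
Since 0.7688 < R, time spent handling isopods is better spent searching.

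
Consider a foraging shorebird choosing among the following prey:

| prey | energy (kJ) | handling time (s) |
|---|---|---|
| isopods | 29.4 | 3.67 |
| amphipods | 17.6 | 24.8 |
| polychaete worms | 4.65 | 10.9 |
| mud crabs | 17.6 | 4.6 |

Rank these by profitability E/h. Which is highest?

isopods

Profitability E/h (kJ/s): isopods = 29.4/3.67 = 8.01, amphipods = 17.6/24.8 = 0.71, polychaete worms = 4.65/10.9 = 0.427, mud crabs = 17.6/4.6 = 3.83.
Ranked: isopods > mud crabs > amphipods > polychaete worms.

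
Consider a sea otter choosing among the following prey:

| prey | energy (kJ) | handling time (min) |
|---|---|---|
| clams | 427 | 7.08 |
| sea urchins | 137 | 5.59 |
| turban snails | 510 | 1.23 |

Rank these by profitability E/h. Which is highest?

In descending order of E/h:
turban snails: 510/1.23 = 415 kJ/min
clams: 427/7.08 = 60.3 kJ/min
sea urchins: 137/5.59 = 24.5 kJ/min

turban snails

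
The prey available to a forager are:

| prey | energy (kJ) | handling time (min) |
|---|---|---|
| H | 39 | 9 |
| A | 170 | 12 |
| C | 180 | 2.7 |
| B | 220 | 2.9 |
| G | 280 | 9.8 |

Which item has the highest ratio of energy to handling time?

B

Profitability E/h (kJ/min): H = 39/9 = 4.33, A = 170/12 = 14.2, C = 180/2.7 = 66.7, B = 220/2.9 = 75.9, G = 280/9.8 = 28.6.
Ranked: B > C > G > A > H.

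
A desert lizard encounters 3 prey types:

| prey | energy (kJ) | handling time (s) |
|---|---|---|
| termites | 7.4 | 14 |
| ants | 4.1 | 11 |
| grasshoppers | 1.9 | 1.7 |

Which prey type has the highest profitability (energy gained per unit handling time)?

grasshoppers

Profitability E/h (kJ/s): termites = 7.4/14 = 0.529, ants = 4.1/11 = 0.373, grasshoppers = 1.9/1.7 = 1.12.
Ranked: grasshoppers > termites > ants.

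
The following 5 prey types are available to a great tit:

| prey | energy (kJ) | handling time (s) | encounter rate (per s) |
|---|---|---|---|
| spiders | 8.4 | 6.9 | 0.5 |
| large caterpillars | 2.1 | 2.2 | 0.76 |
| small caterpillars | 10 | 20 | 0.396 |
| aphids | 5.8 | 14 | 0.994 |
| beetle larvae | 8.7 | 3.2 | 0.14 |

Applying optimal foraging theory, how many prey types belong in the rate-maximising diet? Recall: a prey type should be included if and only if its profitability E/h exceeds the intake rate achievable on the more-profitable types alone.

Profitabilities (E/h, kJ/s): beetle larvae 2.72, spiders 1.22, large caterpillars 0.955, small caterpillars 0.5, aphids 0.414. Add prey in this order while the next type's profitability exceeds the intake rate on those already taken.
Rate on top 1: 0.8412. spiders: 1.22 > 0.8412 → include.
Rate on top 2: 1.106. large caterpillars: 0.955 < 1.106 → exclude; stop.
Optimal diet: beetle larvae, spiders — 2 of 5 types.

2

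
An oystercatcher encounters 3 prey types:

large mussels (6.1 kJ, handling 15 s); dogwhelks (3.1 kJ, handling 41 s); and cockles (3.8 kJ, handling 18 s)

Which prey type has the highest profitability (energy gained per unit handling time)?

Profitability E/h (kJ/s): large mussels = 6.1/15 = 0.407, dogwhelks = 3.1/41 = 0.0756, cockles = 3.8/18 = 0.211.
Ranked: large mussels > cockles > dogwhelks.

large mussels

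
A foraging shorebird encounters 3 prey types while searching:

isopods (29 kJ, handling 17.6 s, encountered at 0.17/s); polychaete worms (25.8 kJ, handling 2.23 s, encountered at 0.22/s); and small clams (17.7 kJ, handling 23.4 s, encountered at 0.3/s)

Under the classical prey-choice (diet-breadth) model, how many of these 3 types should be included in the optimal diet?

1

Profitabilities (E/h, kJ/s): polychaete worms 11.6, isopods 1.65, small clams 0.756. Add prey in this order while the next type's profitability exceeds the intake rate on those already taken.
Rate on top 1: 3.808. isopods: 1.65 < 3.808 → exclude; stop.
Optimal diet: polychaete worms — 1 of 3 types.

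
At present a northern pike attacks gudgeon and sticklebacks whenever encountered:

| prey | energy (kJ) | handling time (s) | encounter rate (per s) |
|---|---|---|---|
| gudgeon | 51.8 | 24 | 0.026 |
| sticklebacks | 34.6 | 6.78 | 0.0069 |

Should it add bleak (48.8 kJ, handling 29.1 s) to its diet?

Yes

On gudgeon and sticklebacks alone, R = ΣλE/(1+Σλh) = 1.586/1.671 = 0.949 kJ/s.
Profitability of bleak: 48.8/29.1 = 1.677 kJ/s.
Since 1.677 > R, including bleak increases the long-run rate.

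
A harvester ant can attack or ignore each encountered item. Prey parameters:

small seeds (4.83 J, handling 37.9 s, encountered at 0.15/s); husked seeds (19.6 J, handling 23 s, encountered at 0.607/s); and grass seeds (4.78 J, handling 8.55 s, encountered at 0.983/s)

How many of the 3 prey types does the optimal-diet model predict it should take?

Rank by E/h (J/s): husked seeds 0.852, grass seeds 0.559, small seeds 0.127. Include each in turn until the next type's E/h falls below the running intake rate.
Rate on top 1: 0.7952. grass seeds: 0.559 < 0.7952 → exclude; stop.
Optimal diet: husked seeds — 1 of 3 types.

1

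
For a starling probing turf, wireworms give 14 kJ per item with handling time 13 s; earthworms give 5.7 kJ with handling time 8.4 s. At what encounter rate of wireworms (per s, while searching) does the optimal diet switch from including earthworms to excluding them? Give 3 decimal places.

At the threshold, the rate on wireworms alone equals the profitability of earthworms: λ·14/(1 + λ·13) = 5.7/8.4 = 0.6786.
Rearranging, λ(14 − 0.6786×13) = 0.6786, so λ = 0.6786/5.179 = 0.131 per s.

0.131 per s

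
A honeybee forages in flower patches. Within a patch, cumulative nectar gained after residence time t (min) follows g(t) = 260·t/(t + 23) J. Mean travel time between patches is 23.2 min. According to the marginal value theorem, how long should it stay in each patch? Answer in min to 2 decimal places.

23.10 min

By the marginal value theorem, leave when the instantaneous gain rate g'(t) equals the habitat-wide average g(t)/(T + t).
g'(t) = 260·23/(t + 23)². Setting 260·23/(t+23)² = 260t/[(t+23)(23.2+t)] gives 23(23.2+t) = t(t+23), so t² = 23×23.2 = 533.6.
t* = √533.6 = 23.1 min.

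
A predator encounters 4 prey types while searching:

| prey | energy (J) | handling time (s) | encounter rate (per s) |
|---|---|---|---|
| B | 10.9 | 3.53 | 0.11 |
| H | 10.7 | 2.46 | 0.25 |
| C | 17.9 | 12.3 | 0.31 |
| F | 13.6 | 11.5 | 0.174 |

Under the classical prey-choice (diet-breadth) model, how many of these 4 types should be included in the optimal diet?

2

E/h in descending order: H 4.35, B 3.09, C 1.46, F 1.18 J/s. The optimal diet is the largest prefix of this list for which every included type satisfies E_i/h_i > R on the types above it.
Rate on top 1: 1.656. B: 3.09 > 1.656 → include.
Rate on top 2: 1.934. C: 1.46 < 1.934 → exclude; stop.
Optimal diet: H, B — 2 of 4 types.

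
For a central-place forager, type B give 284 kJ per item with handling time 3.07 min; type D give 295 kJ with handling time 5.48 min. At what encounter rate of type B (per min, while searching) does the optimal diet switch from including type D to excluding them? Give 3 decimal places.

Drop type D once their profitability E₂/h₂ falls below the rate achievable on type B alone: E₂/h₂ = λE₁/(1 + λh₁).
Solve for λ: λE₁h₂ = E₂(1 + λh₁) → λ(E₁h₂ − E₂h₁) = E₂ → λ = E₂/(E₁h₂ − E₂h₁).
λ = 295/(284×5.48 − 295×3.07) = 295/650.7 = 0.4534 per min.

0.453 per min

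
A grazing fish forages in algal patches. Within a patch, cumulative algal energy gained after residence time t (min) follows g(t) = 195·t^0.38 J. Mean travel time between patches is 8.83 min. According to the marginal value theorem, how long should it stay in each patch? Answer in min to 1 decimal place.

Maximise g(t)/(T+t): set derivative to zero → g'(t)(T+t) = g(t).
g'(t) = 0.38·195·t^-0.62. Setting 0.38·195·t^-0.62 = 195·t^0.38/(8.83+t) gives 0.38(8.83+t) = t, so 0.62·t = 0.38×8.83.
t* = 0.38×8.83/0.62 = 5.412 min.

5.4 min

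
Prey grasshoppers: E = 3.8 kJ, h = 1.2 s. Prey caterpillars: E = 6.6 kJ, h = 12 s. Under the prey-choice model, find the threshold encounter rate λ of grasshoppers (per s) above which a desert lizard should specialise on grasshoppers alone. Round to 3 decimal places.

Drop caterpillars once their profitability E₂/h₂ falls below the rate achievable on grasshoppers alone: E₂/h₂ = λE₁/(1 + λh₁).
Solve for λ: λE₁h₂ = E₂(1 + λh₁) → λ(E₁h₂ − E₂h₁) = E₂ → λ = E₂/(E₁h₂ − E₂h₁).
λ = 6.6/(3.8×12 − 6.6×1.2) = 6.6/37.68 = 0.1752 per s.

0.175 per s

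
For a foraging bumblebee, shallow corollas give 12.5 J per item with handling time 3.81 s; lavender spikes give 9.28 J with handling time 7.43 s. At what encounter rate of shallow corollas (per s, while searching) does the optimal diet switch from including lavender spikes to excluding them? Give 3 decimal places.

0.161 per s

The zero-one rule: include lavender spikes iff E₂/h₂ > λE₁/(1+λh₁). Equality gives the switch point.
λE₁h₂ = E₂ + λE₂h₁ ⇒ λ = E₂/(E₁h₂ − E₂h₁) = 9.28/(92.88 − 35.36) = 0.1613 per s.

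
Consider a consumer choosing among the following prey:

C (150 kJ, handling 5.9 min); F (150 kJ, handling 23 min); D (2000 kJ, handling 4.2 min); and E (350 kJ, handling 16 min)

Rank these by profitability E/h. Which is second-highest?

C

Profitability E/h (kJ/min): C = 150/5.9 = 25.4, F = 150/23 = 6.52, D = 2000/4.2 = 476, E = 350/16 = 21.9.
Ranked: D > C > E > F.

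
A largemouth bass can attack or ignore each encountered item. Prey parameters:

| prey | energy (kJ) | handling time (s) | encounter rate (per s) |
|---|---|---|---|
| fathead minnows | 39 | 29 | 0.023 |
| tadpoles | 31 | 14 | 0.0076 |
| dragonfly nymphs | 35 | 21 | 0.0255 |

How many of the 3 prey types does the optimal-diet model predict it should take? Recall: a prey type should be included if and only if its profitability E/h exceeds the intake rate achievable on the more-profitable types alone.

E/h in descending order: tadpoles 2.21, dragonfly nymphs 1.67, fathead minnows 1.34 kJ/s. The optimal diet is the largest prefix of this list for which every included type satisfies E_i/h_i > R on the types above it.
Rate on top 1: 0.2129. dragonfly nymphs: 1.67 > 0.2129 → include.
Rate on top 2: 0.6871. fathead minnows: 1.34 > 0.6871 → include.
Optimal diet: tadpoles, dragonfly nymphs, fathead minnows — 3 of 3 types.

3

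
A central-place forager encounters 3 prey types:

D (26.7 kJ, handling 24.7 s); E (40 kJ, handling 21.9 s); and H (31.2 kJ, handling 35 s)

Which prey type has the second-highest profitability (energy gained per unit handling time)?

Profitability E/h (kJ/s): D = 26.7/24.7 = 1.08, E = 40/21.9 = 1.83, H = 31.2/35 = 0.891.
Ranked: E > D > H.

D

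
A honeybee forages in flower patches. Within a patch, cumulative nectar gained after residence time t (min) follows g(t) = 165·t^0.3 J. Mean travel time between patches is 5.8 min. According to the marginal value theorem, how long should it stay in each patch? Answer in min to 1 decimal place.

2.5 min

By the marginal value theorem, leave when the instantaneous gain rate g'(t) equals the habitat-wide average g(t)/(T + t).
g'(t) = 0.3·165·t^-0.7. Setting 0.3·165·t^-0.7 = 165·t^0.3/(5.8+t) gives 0.3(5.8+t) = t, so 0.70·t = 0.3×5.8.
t* = 0.3×5.8/0.70 = 2.486 min.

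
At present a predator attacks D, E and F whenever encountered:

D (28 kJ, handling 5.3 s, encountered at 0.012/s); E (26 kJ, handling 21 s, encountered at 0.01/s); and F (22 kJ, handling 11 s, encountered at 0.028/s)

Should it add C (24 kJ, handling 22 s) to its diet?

Yes

Intake rate on the current diet: R = (0.012×28 + 0.01×26 + 0.028×22) / (1 + 0.012×5.3 + 0.01×21 + 0.028×11) = 1.212/1.582 = 0.7663 kJ/s.
Profitability of C: 24/22 = 1.091 kJ/s.
1.091 > 0.7663, so adding C raises the average — include it.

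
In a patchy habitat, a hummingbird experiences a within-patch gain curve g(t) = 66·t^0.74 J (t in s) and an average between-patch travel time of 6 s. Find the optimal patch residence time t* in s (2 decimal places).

17.08 s

Maximise g(t)/(T+t): set derivative to zero → g'(t)(T+t) = g(t).
g'(t) = 0.74·66·t^-0.26. Setting 0.74·66·t^-0.26 = 66·t^0.74/(6+t) gives 0.74(6+t) = t, so 0.26·t = 0.74×6.
t* = 0.74×6/0.26 = 17.08 s.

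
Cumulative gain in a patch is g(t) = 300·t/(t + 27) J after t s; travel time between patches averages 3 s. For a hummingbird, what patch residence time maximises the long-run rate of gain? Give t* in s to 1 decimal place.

9.0 s

By the marginal value theorem, leave when the instantaneous gain rate g'(t) equals the habitat-wide average g(t)/(T + t).
g'(t) = 300·27/(t + 27)². Setting 300·27/(t+27)² = 300t/[(t+27)(3+t)] gives 27(3+t) = t(t+27), so t² = 27×3 = 81.
t* = √81 = 9 s.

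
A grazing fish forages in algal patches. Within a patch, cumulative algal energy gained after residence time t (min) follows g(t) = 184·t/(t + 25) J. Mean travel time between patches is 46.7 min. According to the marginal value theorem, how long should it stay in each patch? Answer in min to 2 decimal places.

34.17 min

Optimal t* satisfies g'(t*) = g(t*)/(T + t*).
g'(t) = 184·25/(t + 25)². Setting 184·25/(t+25)² = 184t/[(t+25)(46.7+t)] gives 25(46.7+t) = t(t+25), so t² = 25×46.7 = 1168.
t* = √1168 = 34.17 min.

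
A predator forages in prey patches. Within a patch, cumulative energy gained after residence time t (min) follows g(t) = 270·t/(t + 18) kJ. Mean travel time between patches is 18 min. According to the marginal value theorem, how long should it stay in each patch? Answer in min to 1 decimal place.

18.0 min

By the marginal value theorem, leave when the instantaneous gain rate g'(t) equals the habitat-wide average g(t)/(T + t).
g'(t) = 270·18/(t + 18)². Setting 270·18/(t+18)² = 270t/[(t+18)(18+t)] gives 18(18+t) = t(t+18), so t² = 18×18 = 324.
t* = √324 = 18 min.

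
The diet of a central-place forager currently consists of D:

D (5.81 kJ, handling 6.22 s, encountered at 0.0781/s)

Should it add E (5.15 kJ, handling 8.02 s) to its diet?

Yes

Current rate: (0.0781×5.81)/(1 + 0.0781×6.22) = 0.3054 kJ/s.
E: E/h = 5.15/8.02 = 0.6421 kJ/s.
Since 0.6421 > R, including E increases the long-run rate.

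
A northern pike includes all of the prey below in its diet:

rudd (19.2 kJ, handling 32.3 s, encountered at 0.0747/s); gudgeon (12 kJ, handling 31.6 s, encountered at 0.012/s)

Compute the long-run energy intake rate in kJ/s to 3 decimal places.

R = (0.0747×19.2 + 0.012×12) / (1 + 0.0747×32.3 + 0.012×31.6) = 1.578/3.792 = 0.4162 kJ/s.

0.416 kJ/s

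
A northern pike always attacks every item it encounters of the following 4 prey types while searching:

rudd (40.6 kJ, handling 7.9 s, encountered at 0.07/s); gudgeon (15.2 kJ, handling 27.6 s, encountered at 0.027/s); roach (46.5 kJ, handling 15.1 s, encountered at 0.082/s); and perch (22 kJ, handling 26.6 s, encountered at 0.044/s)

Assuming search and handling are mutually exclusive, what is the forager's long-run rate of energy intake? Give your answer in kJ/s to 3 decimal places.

R = Σλ_iE_i / (1 + Σλ_ih_i)
Numerator: 0.07×40.6 + 0.027×15.2 + 0.082×46.5 + 0.044×22 = 8.033
Denominator: 1 + 0.07×7.9 + 0.027×27.6 + 0.082×15.1 + 0.044×26.6 = 4.707
R = 8.033/4.707 = 1.707 kJ/s

1.707 kJ/s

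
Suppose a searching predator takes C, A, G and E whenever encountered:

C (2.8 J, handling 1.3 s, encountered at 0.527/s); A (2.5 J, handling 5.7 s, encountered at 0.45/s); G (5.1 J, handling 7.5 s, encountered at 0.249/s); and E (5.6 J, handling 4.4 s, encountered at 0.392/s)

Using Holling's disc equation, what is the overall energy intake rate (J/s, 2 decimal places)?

0.77 J/s

R = Σλ_iE_i / (1 + Σλ_ih_i)
Numerator: 0.527×2.8 + 0.45×2.5 + 0.249×5.1 + 0.392×5.6 = 6.066
Denominator: 1 + 0.527×1.3 + 0.45×5.7 + 0.249×7.5 + 0.392×4.4 = 7.842
R = 6.066/7.842 = 0.7734 J/s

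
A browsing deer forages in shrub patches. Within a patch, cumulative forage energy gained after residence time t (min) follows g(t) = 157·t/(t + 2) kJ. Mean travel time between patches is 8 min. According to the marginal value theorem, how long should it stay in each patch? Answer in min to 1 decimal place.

4.0 min

By the marginal value theorem, leave when the instantaneous gain rate g'(t) equals the habitat-wide average g(t)/(T + t).
g'(t) = 157·2/(t + 2)². Setting 157·2/(t+2)² = 157t/[(t+2)(8+t)] gives 2(8+t) = t(t+2), so t² = 2×8 = 16.
t* = √16 = 4 min.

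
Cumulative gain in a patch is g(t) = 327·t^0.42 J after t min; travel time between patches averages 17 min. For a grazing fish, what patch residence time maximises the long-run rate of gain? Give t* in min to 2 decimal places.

12.31 min

Maximise g(t)/(T+t): set derivative to zero → g'(t)(T+t) = g(t).
g'(t) = 0.42·327·t^-0.58. Setting 0.42·327·t^-0.58 = 327·t^0.42/(17+t) gives 0.42(17+t) = t, so 0.58·t = 0.42×17.
t* = 0.42×17/0.58 = 12.31 min.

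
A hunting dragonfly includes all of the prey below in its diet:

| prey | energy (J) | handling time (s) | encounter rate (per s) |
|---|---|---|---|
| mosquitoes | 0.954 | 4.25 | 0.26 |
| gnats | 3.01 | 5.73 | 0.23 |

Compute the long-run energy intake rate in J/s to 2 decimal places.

0.27 J/s

Energy encountered per unit search time: 0.26×0.954 + 0.23×3.01 = 0.9403 J/s.
Handling time per unit search time: 0.26×4.25 + 0.23×5.73 = 2.423.
Rate = 0.9403/(1 + 2.423) = 0.2747 J/s.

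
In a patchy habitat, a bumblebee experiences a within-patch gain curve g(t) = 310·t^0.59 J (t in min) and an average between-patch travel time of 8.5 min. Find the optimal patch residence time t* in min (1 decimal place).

12.2 min

Optimal t* satisfies g'(t*) = g(t*)/(T + t*).
g'(t) = 0.59·310·t^-0.41. Setting 0.59·310·t^-0.41 = 310·t^0.59/(8.5+t) gives 0.59(8.5+t) = t, so 0.41·t = 0.59×8.5.
t* = 0.59×8.5/0.41 = 12.23 min.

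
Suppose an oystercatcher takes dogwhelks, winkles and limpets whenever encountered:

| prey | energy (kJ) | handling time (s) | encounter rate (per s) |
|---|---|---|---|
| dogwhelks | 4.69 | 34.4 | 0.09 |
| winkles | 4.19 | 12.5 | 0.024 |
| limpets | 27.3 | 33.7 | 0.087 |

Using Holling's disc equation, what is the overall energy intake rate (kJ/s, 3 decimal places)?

0.395 kJ/s

Energy encountered per unit search time: 0.09×4.69 + 0.024×4.19 + 0.087×27.3 = 2.898 kJ/s.
Handling time per unit search time: 0.09×34.4 + 0.024×12.5 + 0.087×33.7 = 6.328.
Rate = 2.898/(1 + 6.328) = 0.3954 kJ/s.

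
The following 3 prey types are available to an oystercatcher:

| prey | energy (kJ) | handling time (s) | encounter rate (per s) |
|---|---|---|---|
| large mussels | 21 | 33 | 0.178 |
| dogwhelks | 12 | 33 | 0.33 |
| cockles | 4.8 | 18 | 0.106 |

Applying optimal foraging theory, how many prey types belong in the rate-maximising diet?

E/h in descending order: large mussels 0.636, dogwhelks 0.364, cockles 0.267 kJ/s. The optimal diet is the largest prefix of this list for which every included type satisfies E_i/h_i > R on the types above it.
Rate on top 1: 0.5438. dogwhelks: 0.364 < 0.5438 → exclude; stop.
Optimal diet: large mussels — 1 of 3 types.

1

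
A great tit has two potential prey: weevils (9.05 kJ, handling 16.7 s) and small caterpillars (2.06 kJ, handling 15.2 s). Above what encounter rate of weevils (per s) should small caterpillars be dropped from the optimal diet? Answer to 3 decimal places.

0.020 per s

Drop small caterpillars once their profitability E₂/h₂ falls below the rate achievable on weevils alone: E₂/h₂ = λE₁/(1 + λh₁).
Solve for λ: λE₁h₂ = E₂(1 + λh₁) → λ(E₁h₂ − E₂h₁) = E₂ → λ = E₂/(E₁h₂ − E₂h₁).
λ = 2.06/(9.05×15.2 − 2.06×16.7) = 2.06/103.2 = 0.01997 per s.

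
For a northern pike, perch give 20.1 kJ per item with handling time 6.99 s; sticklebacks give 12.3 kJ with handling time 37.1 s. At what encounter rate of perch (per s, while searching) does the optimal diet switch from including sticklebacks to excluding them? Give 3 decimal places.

At the threshold, the rate on perch alone equals the profitability of sticklebacks: λ·20.1/(1 + λ·6.99) = 12.3/37.1 = 0.3315.
Rearranging, λ(20.1 − 0.3315×6.99) = 0.3315, so λ = 0.3315/17.78 = 0.01864 per s.

0.019 per s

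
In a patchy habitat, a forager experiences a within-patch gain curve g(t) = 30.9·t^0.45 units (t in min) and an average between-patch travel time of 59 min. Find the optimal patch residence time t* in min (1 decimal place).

Maximise g(t)/(T+t): set derivative to zero → g'(t)(T+t) = g(t).
g'(t) = 0.45·30.9·t^-0.55. Setting 0.45·30.9·t^-0.55 = 30.9·t^0.45/(59+t) gives 0.45(59+t) = t, so 0.55·t = 0.45×59.
t* = 0.45×59/0.55 = 48.27 min.

48.3 min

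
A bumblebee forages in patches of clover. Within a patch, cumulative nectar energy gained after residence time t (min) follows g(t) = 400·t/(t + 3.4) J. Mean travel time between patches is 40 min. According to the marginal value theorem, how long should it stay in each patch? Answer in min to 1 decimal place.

Maximise g(t)/(T+t): set derivative to zero → g'(t)(T+t) = g(t).
g'(t) = 400·3.4/(t + 3.4)². Setting 400·3.4/(t+3.4)² = 400t/[(t+3.4)(40+t)] gives 3.4(40+t) = t(t+3.4), so t² = 3.4×40 = 136.
t* = √136 = 11.66 min.

11.7 min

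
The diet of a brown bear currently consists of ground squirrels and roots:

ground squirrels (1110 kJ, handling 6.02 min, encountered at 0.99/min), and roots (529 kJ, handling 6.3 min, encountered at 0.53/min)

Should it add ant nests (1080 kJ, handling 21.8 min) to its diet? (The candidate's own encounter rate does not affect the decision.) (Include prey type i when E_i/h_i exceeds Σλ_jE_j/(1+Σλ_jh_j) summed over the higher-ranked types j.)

On ground squirrels and roots alone, R = ΣλE/(1+Σλh) = 1379/10.3 = 133.9 kJ/min.
Profitability of ant nests: 1080/21.8 = 49.54 kJ/min.
Since 49.54 < R, time spent handling ant nests is better spent searching.

No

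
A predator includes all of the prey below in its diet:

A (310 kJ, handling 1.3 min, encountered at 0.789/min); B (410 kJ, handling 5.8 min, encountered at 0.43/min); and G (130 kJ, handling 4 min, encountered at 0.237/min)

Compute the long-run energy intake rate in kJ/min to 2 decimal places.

82.61 kJ/min

R = (0.789×310 + 0.43×410 + 0.237×130) / (1 + 0.789×1.3 + 0.43×5.8 + 0.237×4) = 451.7/5.468 = 82.61 kJ/min.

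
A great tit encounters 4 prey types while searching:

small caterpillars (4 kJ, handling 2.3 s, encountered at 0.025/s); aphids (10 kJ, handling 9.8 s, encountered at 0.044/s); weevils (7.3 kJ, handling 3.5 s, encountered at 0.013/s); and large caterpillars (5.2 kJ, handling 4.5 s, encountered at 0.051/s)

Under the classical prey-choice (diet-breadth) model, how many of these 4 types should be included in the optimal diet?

E/h in descending order: weevils 2.09, small caterpillars 1.74, large caterpillars 1.16, aphids 1.02 kJ/s. The optimal diet is the largest prefix of this list for which every included type satisfies E_i/h_i > R on the types above it.
Rate on top 1: 0.09077. small caterpillars: 1.74 > 0.09077 → include.
Rate on top 2: 0.1767. large caterpillars: 1.16 > 0.1767 → include.
Rate on top 3: 0.3453. aphids: 1.02 > 0.3453 → include.
Optimal diet: weevils, small caterpillars, large caterpillars, aphids — 4 of 4 types.

4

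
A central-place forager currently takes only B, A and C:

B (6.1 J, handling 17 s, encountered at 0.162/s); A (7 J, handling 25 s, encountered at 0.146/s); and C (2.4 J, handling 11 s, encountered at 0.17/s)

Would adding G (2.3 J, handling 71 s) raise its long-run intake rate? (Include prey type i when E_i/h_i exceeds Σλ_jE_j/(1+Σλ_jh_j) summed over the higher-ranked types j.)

No

Current rate: (0.162×6.1 + 0.146×7 + 0.17×2.4)/(1 + 0.162×17 + 0.146×25 + 0.17×11) = 0.2608 J/s.
G: E/h = 2.3/71 = 0.03239 J/s.
Since 0.03239 < R, time spent handling G is better spent searching.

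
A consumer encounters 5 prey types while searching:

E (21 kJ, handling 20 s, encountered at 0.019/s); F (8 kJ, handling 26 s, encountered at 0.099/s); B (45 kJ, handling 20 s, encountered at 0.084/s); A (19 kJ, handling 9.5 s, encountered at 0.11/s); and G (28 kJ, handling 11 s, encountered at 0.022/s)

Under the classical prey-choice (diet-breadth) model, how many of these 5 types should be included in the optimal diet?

3

Profitabilities (E/h, kJ/s): G 2.55, B 2.25, A 2, E 1.05, F 0.308. Add prey in this order while the next type's profitability exceeds the intake rate on those already taken.
Rate on top 1: 0.496. B: 2.25 > 0.496 → include.
Rate on top 2: 1.504. A: 2 > 1.504 → include.
Rate on top 3: 1.635. E: 1.05 < 1.635 → exclude; stop.
Optimal diet: G, B, A — 3 of 5 types.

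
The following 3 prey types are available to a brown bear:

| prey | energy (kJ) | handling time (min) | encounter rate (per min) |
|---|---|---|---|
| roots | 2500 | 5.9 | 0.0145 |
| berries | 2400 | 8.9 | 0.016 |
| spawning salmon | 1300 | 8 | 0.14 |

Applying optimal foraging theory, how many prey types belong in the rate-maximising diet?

3

Profitabilities (E/h, kJ/min): roots 424, berries 270, spawning salmon 162. Add prey in this order while the next type's profitability exceeds the intake rate on those already taken.
Rate on top 1: 33.39. berries: 270 > 33.39 → include.
Rate on top 2: 60.79. spawning salmon: 162 > 60.79 → include.
Optimal diet: roots, berries, spawning salmon — 3 of 3 types.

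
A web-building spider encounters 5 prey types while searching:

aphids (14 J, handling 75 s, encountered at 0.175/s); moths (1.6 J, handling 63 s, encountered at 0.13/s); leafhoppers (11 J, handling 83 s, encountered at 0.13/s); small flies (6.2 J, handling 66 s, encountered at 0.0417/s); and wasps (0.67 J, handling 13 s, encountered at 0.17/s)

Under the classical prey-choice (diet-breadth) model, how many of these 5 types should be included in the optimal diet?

Rank by E/h (J/s): aphids 0.187, leafhoppers 0.133, small flies 0.0939, wasps 0.0515, moths 0.0254. Include each in turn until the next type's E/h falls below the running intake rate.
Rate on top 1: 0.1735. leafhoppers: 0.133 < 0.1735 → exclude; stop.
Optimal diet: aphids — 1 of 5 types.

1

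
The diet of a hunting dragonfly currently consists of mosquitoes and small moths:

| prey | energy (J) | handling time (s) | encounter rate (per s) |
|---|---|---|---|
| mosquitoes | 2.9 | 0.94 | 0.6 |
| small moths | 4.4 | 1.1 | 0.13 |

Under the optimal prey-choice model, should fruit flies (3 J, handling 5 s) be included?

No

Intake rate on the current diet: R = (0.6×2.9 + 0.13×4.4) / (1 + 0.6×0.94 + 0.13×1.1) = 2.312/1.707 = 1.354 J/s.
fruit flies: E/h = 3/5 = 0.6 J/s.
0.6 < 1.354, so adding fruit flies would lower the average — exclude it.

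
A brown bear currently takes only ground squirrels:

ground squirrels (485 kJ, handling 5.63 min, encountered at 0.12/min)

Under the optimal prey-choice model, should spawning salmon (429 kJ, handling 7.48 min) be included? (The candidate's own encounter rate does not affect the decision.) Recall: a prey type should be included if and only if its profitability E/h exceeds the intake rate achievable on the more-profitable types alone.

Yes

Intake rate on the current diet: R = (0.12×485) / (1 + 0.12×5.63) = 58.2/1.676 = 34.73 kJ/min.
Profitability of spawning salmon: 429/7.48 = 57.35 kJ/min.
Since 57.35 > R, including spawning salmon increases the long-run rate.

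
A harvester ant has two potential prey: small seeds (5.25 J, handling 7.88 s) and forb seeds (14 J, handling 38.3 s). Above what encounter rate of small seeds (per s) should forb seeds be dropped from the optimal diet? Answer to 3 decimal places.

0.154 per s

Drop forb seeds once their profitability E₂/h₂ falls below the rate achievable on small seeds alone: E₂/h₂ = λE₁/(1 + λh₁).
Solve for λ: λE₁h₂ = E₂(1 + λh₁) → λ(E₁h₂ − E₂h₁) = E₂ → λ = E₂/(E₁h₂ − E₂h₁).
λ = 14/(5.25×38.3 − 14×7.88) = 14/90.75 = 0.1543 per s.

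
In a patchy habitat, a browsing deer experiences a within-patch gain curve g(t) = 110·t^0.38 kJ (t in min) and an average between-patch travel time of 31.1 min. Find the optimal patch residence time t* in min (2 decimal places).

19.06 min

Maximise g(t)/(T+t): set derivative to zero → g'(t)(T+t) = g(t).
g'(t) = 0.38·110·t^-0.62. Setting 0.38·110·t^-0.62 = 110·t^0.38/(31.1+t) gives 0.38(31.1+t) = t, so 0.62·t = 0.38×31.1.
t* = 0.38×31.1/0.62 = 19.06 min.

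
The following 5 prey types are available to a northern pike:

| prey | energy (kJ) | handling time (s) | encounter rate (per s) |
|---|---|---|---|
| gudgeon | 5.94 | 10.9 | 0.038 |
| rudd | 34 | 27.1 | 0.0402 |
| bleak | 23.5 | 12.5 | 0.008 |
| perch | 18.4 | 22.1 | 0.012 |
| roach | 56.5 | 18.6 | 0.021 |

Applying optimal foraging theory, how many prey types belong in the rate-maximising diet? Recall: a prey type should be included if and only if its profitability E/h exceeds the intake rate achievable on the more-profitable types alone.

Rank by E/h (kJ/s): roach 3.04, bleak 1.88, rudd 1.25, perch 0.833, gudgeon 0.545. Include each in turn until the next type's E/h falls below the running intake rate.
Rate on top 1: 0.8532. bleak: 1.88 > 0.8532 → include.
Rate on top 2: 0.9221. rudd: 1.25 > 0.9221 → include.
Rate on top 3: 1.063. perch: 0.833 < 1.063 → exclude; stop.
Optimal diet: roach, bleak, rudd — 3 of 5 types.

3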